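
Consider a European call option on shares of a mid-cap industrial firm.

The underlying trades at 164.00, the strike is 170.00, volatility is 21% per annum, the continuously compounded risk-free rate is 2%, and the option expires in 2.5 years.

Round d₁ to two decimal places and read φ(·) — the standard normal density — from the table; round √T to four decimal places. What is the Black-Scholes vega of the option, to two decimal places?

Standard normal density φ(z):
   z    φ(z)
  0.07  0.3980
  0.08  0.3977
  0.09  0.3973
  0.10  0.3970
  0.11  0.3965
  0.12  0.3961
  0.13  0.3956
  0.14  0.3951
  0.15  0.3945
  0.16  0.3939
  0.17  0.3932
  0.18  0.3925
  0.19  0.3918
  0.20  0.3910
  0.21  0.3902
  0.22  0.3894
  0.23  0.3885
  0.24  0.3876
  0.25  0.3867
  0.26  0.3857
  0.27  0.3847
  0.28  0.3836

101.18

σ√T = 0.21·√2.5 = 0.3320
d₁ = [ln(164/170) + (0.02 + 0.21²/2)·2.5] / 0.3320 = [-0.0359 + 0.1051] / 0.3320 = 0.2084 ≈ 0.21
√T = √2.5 = 1.5811
φ(d₁) = φ(0.21) = 0.3902
vega = S·φ(d₁)·√T = 164·0.3902·1.5811 = 101.1790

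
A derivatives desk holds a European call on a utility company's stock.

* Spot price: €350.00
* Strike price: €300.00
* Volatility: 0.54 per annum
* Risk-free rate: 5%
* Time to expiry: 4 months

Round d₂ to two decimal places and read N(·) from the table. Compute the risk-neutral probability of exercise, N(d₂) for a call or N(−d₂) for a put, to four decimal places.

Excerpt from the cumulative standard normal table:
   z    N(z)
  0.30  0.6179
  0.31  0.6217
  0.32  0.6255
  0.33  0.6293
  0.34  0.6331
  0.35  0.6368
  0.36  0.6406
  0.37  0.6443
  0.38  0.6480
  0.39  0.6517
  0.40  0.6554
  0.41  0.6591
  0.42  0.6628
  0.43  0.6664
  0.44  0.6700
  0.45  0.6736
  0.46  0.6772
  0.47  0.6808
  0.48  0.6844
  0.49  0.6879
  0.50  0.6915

0.6517

T = 0.3333;  σ√T = 0.3118
ln(S/K) + (r + σ²/2)T = ln(350/300) + (0.05 + 0.54²/2)·0.3333 = 0.1542 + 0.0653 = 0.2194
d₁ = 0.2194 / 0.3118 = 0.7038 which rounds to 0.70
d₂ = d₁ − σ√T = 0.7038 − 0.3118 = 0.3920 which rounds to 0.39
Pr(exercise) under Q = N(d₂) = 0.6517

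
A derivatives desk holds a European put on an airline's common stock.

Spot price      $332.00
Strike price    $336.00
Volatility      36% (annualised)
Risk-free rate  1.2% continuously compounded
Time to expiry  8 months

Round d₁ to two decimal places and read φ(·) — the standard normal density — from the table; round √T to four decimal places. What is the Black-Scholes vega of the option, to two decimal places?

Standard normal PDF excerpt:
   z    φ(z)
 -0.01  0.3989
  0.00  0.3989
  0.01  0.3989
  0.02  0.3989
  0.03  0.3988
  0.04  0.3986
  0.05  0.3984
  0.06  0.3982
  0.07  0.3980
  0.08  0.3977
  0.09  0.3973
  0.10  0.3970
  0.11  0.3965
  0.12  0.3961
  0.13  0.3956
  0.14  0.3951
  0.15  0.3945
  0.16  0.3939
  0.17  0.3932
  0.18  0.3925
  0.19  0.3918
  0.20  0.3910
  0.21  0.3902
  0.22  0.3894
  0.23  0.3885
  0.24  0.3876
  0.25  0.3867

σ√T = 0.36 × 0.8165 = 0.2939
ln(S/K) + (r + σ²/2)T = ln(332/336) + (0.012 + 0.36²/2)·0.6667 = -0.0120 + 0.0512 = 0.0392
d₁ = 0.0392 / 0.2939 = 0.1334 ⇒ 0.13
√T = √0.6667 = 0.8165
φ(d₁) = φ(0.13) = 0.3956
vega = S·φ(d₁)·√T = 332·0.3956·0.8165 = 107.2385
(The call has the same vega.)

107.24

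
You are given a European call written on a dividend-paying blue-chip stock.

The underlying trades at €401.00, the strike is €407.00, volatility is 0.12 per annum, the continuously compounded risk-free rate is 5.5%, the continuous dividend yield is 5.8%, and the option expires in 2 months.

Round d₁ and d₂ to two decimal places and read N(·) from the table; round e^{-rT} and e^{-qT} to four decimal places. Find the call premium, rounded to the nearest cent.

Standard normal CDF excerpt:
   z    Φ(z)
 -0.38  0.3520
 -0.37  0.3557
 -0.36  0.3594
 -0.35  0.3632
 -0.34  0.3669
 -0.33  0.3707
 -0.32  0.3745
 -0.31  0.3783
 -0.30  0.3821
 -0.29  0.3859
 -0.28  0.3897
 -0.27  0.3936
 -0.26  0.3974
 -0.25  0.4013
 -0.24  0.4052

€5.29

σ√T = 0.12·√0.1667 = 0.0490
ln(S/K) + (r − q + σ²/2)T = ln(401/407) + (0.055 − 0.058 + 0.12²/2)·0.1667 = -0.0149 + 0.0007 = -0.0142
d₁ = -0.0142 / 0.0490 = -0.2889 → -0.29
d₂ = d₁ − σ√T = -0.2889 − 0.0490 = -0.3379 → -0.34
e^(−qT) = e^(−0.058·0.1667) = 0.9904;  e^(−rT) = e^(−0.055·0.1667) = 0.9909
N(d₁) = N(-0.29) = 0.3859;  N(d₂) = N(-0.34) = 0.3669
C = 401·0.9904·0.3859 − 407·0.9909·0.3669 = 153.2603 − 147.9694 = 5.2909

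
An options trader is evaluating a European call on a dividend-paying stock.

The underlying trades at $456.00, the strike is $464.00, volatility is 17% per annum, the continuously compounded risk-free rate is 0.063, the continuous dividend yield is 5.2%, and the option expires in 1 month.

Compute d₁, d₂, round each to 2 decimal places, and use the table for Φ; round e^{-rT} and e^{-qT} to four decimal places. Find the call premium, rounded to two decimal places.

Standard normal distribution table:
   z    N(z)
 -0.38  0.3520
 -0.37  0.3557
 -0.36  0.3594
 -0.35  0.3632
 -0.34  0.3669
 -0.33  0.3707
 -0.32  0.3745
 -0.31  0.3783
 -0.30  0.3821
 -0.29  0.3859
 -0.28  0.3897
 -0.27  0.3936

T = 0.08333;  σ√T = 0.0491
d₁ = [ln(456/464) + (0.063 − 0.052 + 0.17²/2)·0.08333] / 0.0491 = [-0.0174 + 0.0021] / 0.0491 = -0.3112 → -0.31
d₂ = d₁ − σ√T = -0.3112 − 0.0491 = -0.3603 → -0.36
exp(−qT) = exp(−0.052·0.08333) = 0.9957;  exp(−rT) = exp(−0.063·0.08333) = 0.9948
N(d₁) = N(-0.31) = 0.3783;  N(d₂) = N(-0.36) = 0.3594
C = 456·0.9957·0.3783 − 464·0.9948·0.3594 = 171.7630 − 165.8944 = 5.8686

$5.87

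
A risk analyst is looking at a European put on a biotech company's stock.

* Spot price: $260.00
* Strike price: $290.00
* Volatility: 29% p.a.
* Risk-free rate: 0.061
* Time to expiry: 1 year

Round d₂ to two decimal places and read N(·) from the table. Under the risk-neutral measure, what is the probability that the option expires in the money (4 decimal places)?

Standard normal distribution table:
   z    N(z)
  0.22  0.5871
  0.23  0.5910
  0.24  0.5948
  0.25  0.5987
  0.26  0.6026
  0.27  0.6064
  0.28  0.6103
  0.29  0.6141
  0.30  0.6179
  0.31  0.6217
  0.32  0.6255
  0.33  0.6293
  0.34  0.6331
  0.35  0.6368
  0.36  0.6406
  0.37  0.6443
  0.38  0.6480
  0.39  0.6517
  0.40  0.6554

σ√T = 0.29 × 1.0000 = 0.2900
d₁ = [ln(260/290) + (0.061 + 0.29²/2)·1] / 0.2900 = [-0.1092 + 0.1031] / 0.2900 = -0.0212 ≈ -0.02
d₂ = d₁ − σ√T = -0.0212 − 0.2900 = -0.3112 ≈ -0.31
Pr(exercise) under Q = N(−d₂) = N(0.31) = 0.6217

0.6217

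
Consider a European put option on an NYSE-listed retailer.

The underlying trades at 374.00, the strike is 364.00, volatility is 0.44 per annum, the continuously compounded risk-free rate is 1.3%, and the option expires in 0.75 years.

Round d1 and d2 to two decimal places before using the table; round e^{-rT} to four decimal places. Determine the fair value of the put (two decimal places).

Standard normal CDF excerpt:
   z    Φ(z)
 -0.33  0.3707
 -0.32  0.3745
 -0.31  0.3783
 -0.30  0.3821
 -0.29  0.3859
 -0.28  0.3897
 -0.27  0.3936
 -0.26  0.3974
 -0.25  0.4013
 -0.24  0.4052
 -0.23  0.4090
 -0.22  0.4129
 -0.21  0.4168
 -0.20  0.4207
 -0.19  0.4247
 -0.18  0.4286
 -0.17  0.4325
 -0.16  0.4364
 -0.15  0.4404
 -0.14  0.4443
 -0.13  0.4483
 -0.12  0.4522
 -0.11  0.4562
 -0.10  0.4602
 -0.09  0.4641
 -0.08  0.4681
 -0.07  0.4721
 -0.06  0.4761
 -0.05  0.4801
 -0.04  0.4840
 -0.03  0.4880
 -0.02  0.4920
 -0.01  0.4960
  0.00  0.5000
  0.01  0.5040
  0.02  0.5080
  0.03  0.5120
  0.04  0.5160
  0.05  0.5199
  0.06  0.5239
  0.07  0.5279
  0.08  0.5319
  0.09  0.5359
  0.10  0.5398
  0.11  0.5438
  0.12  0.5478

σ√T = 0.44 × 0.8660 = 0.3811
d₁ = [ln(374/364) + (0.013 + 0.44²/2)·0.75] / 0.3811 = [0.0271 + 0.0823] / 0.3811 = 0.2872 ≈ 0.29
d₂ = d₁ − σ√T = 0.2872 − 0.3811 = -0.0938 ≈ -0.09
exp(−rT) = exp(−0.013·0.75) = 0.9903
N(−d₂) = N(0.09) = 0.5359;  N(−d₁) = N(-0.29) = 0.3859
P = 364·0.9903·0.5359 − 374·0.3859 = 193.1754 − 144.3266 = 48.8488

48.85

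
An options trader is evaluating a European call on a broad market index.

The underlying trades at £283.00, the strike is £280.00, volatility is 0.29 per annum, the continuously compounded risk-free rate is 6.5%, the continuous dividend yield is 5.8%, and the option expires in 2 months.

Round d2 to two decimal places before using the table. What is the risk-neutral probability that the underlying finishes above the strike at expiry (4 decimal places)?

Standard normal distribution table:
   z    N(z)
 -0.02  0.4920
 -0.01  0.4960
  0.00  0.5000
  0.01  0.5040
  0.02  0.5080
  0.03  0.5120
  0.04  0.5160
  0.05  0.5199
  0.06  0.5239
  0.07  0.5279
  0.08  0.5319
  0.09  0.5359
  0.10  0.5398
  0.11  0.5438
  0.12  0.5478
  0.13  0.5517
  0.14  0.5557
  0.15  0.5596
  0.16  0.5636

σ√T = 0.29 × 0.4082 = 0.1184
d₁ = [ln(283/280) + (0.065 − 0.058 + 0.29²/2)·0.1667] / 0.1184 = [0.0107 + 0.0082] / 0.1184 = 0.1591 ≈ 0.16
d₂ = d₁ − σ√T = 0.1591 − 0.1184 = 0.0407 ≈ 0.04
Pr(exercise) under Q = N(d₂) = 0.5160

0.5160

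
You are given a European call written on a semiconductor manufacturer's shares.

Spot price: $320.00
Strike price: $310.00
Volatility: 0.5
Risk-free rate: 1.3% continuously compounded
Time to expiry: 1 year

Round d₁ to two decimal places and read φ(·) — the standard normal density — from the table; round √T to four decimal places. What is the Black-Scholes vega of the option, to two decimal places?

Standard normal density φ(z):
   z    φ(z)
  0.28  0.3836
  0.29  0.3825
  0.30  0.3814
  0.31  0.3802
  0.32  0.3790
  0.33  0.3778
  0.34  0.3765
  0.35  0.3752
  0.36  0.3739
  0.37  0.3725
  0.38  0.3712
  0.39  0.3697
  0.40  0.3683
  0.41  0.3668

120.48

σ√T = 0.5 × 1.0000 = 0.5000
ln(S/K) + (r + σ²/2)T = ln(320/310) + (0.013 + 0.5²/2)·1 = 0.0317 + 0.1380 = 0.1697
d₁ = 0.1697 / 0.5000 = 0.3395 → 0.34
√T = √1 = 1.0000
φ(d₁) = φ(0.34) = 0.3765
vega = S·φ(d₁)·√T = 320·0.3765·1.0000 = 120.4800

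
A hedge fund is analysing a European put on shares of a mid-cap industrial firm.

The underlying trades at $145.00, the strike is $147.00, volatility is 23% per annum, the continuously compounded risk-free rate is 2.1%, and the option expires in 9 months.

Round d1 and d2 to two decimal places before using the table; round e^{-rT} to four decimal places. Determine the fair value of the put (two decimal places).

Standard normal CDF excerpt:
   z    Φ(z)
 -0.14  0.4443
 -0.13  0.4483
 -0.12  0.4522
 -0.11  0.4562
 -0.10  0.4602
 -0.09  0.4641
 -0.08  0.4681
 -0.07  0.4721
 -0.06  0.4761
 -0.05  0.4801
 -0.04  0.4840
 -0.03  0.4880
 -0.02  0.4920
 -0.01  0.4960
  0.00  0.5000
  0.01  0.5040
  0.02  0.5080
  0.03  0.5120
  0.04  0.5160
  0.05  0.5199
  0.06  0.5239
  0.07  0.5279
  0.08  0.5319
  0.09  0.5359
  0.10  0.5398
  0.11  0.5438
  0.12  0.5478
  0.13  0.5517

$11.40

T = 0.75;  σ√T = 0.1992
d₁ = [ln(145/147) + (0.021 + 0.23²/2)·0.75] / 0.1992 = [-0.0137 + 0.0356] / 0.1992 = 0.1099 which rounds to 0.11
d₂ = d₁ − σ√T = 0.1099 − 0.1992 = -0.0893 which rounds to -0.09
exp(−rT) = exp(−0.021·0.75) = 0.9844
N(−d₂) = N(0.09) = 0.5359;  N(−d₁) = N(-0.11) = 0.4562
P = 147·0.9844·0.5359 − 145·0.4562 = 77.5484 − 66.1490 = 11.3994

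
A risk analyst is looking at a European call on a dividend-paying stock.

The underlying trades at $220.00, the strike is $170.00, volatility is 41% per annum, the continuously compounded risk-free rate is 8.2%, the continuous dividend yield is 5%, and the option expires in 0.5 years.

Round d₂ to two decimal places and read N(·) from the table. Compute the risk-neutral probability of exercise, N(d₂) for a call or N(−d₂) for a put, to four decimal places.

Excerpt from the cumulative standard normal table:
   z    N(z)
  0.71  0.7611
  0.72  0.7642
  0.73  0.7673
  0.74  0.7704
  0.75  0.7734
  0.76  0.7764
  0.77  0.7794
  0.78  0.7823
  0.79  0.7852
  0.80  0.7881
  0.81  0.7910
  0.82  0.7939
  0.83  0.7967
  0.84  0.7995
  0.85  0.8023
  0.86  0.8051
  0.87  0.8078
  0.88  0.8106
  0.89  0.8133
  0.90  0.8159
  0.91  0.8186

0.7881

σ√T = 0.41·√0.5 = 0.2899
d₁ = [ln(220/170) + (0.082 − 0.05 + ½·0.41²)·0.5] / (σ√T) = (0.2578 + 0.0580) / 0.2899 = 1.0895 ≈ 1.09
d₂ = 1.0895 − 0.2899 = 0.7996 ≈ 0.80
Risk-neutral Pr[S_T > K] = N(d₂) = N(0.80) = 0.7881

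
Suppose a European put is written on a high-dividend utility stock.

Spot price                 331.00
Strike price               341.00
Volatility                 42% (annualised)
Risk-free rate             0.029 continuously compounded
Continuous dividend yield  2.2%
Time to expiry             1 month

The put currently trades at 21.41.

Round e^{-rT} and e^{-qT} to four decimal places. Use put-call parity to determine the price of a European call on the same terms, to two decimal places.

11.63

e^(−qT) = e^(−0.022·0.08333) = 0.9982;  e^(−rT) = e^(−0.029·0.08333) = 0.9976
Put-call parity: C − P = S·e^(−qT) − K·e^(−rT) = 331·0.9982 − 341·0.9976 = 330.4042 − 340.1816 = -9.7774
C = P + (C − P) = 21.41 + (-9.7774) = 11.6326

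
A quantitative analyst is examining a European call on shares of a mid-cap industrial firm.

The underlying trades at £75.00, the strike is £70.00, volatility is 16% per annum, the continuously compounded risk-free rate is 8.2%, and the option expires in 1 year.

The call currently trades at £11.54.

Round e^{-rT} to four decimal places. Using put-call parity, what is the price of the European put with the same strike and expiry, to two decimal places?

£1.03

e^(−rT) = e^(−0.082·1) = 0.9213
Put-call parity: C − P = S − K·e^(−rT) = 75 − 70·0.9213 = 75 − 64.4910 = 10.5090
P = C − (C − P) = 11.54 − (10.5090) = 1.0310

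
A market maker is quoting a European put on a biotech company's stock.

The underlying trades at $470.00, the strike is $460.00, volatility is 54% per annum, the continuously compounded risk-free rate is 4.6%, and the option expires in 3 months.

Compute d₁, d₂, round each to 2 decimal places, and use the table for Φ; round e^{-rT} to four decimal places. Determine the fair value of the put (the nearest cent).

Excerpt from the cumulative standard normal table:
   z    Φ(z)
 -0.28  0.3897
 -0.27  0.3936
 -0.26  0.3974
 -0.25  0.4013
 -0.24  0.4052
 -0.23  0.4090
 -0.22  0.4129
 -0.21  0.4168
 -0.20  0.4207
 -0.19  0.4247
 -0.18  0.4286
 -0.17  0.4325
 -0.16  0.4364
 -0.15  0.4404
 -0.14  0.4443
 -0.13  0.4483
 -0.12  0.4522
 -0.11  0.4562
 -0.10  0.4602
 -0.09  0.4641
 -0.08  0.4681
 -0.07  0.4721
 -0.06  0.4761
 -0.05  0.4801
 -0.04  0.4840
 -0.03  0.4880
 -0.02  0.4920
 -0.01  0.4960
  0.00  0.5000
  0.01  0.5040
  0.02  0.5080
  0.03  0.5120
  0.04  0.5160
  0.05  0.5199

$42.42

σ√T = 0.54 × 0.5000 = 0.2700
d₁ = [ln(470/460) + (0.046 + 0.54²/2)·0.25] / 0.2700 = [0.0215 + 0.0480] / 0.2700 = 0.2572 which rounds to 0.26
d₂ = d₁ − σ√T = 0.2572 − 0.2700 = -0.0128 which rounds to -0.01
exp(−rT) = exp(−0.046·0.25) = 0.9886
N(−d₂) = N(0.01) = 0.5040;  N(−d₁) = N(-0.26) = 0.3974
P = 460·0.9886·0.5040 − 470·0.3974 = 229.1970 − 186.7780 = 42.4190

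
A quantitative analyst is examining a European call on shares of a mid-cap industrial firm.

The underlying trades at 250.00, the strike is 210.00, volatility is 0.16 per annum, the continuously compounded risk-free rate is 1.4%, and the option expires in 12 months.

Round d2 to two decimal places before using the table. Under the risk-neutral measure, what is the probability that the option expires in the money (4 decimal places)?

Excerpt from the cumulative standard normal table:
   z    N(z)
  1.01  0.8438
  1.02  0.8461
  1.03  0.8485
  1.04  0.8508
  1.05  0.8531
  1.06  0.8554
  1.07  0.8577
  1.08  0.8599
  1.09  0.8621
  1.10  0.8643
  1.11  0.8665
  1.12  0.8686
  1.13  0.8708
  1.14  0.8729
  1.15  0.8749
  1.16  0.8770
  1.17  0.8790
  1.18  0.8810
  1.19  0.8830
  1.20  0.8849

0.8643

σ√T = 0.16 × 1.0000 = 0.1600
d₁ = [ln(250/210) + (0.014 + ½·0.16²)·1] / (σ√T) = (0.1744 + 0.0268) / 0.1600 = 1.2572 → 1.26
d₂ = 1.2572 − 0.1600 = 1.0972 → 1.10
Pr(exercise) under Q = N(d₂) = 0.8643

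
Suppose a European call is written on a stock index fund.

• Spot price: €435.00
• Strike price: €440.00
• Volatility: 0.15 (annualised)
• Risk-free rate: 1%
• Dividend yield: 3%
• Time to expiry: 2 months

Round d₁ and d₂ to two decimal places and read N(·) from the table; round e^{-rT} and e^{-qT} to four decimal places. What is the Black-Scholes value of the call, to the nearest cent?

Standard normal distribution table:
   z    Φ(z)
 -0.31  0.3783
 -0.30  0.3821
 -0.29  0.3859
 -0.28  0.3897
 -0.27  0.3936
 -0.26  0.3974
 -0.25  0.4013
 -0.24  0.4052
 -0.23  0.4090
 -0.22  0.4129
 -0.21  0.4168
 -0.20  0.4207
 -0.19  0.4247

€7.51

T = 0.1667;  σ√T = 0.0612
d₁ = [ln(435/440) + (0.01 − 0.03 + 0.15²/2)·0.1667] / 0.0612 = [-0.0114 − 0.0015] / 0.0612 = -0.2104 ⇒ -0.21
d₂ = d₁ − σ√T = -0.2104 − 0.0612 = -0.2717 ⇒ -0.27
exp(−qT) = exp(−0.03·0.1667) = 0.9950;  exp(−rT) = exp(−0.01·0.1667) = 0.9983
C = 435·0.9950·N(-0.21) − 440·0.9983·N(-0.27) = 435·0.9950·0.4168 − 440·0.9983·0.3936 = 180.4015 − 172.8896 = 7.5119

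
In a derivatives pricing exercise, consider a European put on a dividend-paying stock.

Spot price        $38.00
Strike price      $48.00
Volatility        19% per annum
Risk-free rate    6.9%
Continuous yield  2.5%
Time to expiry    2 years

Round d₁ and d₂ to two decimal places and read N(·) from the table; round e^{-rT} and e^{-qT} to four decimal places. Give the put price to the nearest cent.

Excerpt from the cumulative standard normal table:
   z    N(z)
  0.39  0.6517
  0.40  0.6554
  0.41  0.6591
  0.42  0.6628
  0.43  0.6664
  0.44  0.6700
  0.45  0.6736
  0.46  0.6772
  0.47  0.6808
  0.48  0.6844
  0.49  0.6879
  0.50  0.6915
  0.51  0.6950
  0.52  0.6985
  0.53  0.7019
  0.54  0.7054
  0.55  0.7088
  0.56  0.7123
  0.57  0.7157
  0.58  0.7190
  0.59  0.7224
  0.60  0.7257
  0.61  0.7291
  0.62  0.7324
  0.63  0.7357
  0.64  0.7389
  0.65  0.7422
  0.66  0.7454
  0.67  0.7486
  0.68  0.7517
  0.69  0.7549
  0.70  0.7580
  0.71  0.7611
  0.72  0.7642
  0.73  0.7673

σ√T = 0.19 × 1.4142 = 0.2687
d₁ = [ln(38/48) + (0.069 − 0.025 + 0.19²/2)·2] / 0.2687 = [-0.2336 + 0.1241] / 0.2687 = -0.4076 which rounds to -0.41
d₂ = d₁ − σ√T = -0.4076 − 0.2687 = -0.6763 which rounds to -0.68
exp(−qT) = exp(−0.025·2) = 0.9512;  exp(−rT) = exp(−0.069·2) = 0.8711
P = 48·0.8711·N(0.68) − 38·0.9512·N(0.41) = 48·0.8711·0.7517 − 38·0.9512·0.6591 = 31.4307 − 23.8236 = 7.6071

$7.61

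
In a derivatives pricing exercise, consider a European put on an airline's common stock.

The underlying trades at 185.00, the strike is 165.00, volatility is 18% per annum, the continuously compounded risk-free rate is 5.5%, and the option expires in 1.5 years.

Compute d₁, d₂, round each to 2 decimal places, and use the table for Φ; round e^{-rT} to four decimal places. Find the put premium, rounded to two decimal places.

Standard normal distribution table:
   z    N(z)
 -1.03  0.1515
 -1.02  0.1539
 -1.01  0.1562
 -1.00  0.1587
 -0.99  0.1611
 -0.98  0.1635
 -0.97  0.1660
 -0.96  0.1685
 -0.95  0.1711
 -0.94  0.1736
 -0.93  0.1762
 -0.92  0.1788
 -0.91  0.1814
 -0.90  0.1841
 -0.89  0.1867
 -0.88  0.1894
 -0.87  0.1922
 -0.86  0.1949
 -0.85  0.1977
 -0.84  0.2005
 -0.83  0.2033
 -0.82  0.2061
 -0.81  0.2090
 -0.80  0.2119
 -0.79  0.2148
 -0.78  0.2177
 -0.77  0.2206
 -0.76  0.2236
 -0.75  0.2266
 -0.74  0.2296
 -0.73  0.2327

σ√T = 0.18·√1.5 = 0.2205
d₁ = [ln(185/165) + (0.055 + 0.18²/2)·1.5] / 0.2205 = [0.1144 + 0.1068] / 0.2205 = 1.0034 ≈ 1.00
d₂ = d₁ − σ√T = 1.0034 − 0.2205 = 0.7830 ≈ 0.78
exp(−rT) = exp(−0.055·1.5) = 0.9208
N(−d₂) = N(-0.78) = 0.2177;  N(−d₁) = N(-1.00) = 0.1587
P = 165·0.9208·0.2177 − 185·0.1587 = 33.0756 − 29.3595 = 3.7161

3.72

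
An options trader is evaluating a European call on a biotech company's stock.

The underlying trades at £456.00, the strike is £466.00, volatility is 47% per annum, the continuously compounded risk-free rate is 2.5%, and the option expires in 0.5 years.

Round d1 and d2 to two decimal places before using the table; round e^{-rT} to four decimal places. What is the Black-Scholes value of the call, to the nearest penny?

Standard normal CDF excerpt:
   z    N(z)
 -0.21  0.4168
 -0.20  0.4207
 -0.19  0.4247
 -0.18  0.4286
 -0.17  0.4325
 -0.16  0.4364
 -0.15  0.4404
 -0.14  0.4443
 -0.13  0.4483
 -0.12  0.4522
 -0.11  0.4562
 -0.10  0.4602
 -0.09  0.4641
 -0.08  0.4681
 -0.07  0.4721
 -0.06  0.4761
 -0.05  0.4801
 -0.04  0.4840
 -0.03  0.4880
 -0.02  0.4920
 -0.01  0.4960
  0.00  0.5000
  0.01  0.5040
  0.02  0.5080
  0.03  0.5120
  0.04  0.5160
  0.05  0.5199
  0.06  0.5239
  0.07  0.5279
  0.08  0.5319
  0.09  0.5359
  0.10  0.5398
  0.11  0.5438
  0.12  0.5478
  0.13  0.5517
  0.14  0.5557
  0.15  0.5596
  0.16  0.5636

σ√T = 0.47·√0.5 = 0.3323
d₁ = [ln(456/466) + (0.025 + 0.47²/2)·0.5] / 0.3323 = [-0.0217 + 0.0677] / 0.3323 = 0.1385 ⇒ 0.14
d₂ = d₁ − σ√T = 0.1385 − 0.3323 = -0.1938 ⇒ -0.19
exp(−rT) = exp(−0.025·0.5) = 0.9876
N(d₁) = N(0.14) = 0.5557;  N(d₂) = N(-0.19) = 0.4247
C = 456·0.5557 − 466·0.9876·0.4247 = 253.3992 − 195.4561 = 57.9431

£57.94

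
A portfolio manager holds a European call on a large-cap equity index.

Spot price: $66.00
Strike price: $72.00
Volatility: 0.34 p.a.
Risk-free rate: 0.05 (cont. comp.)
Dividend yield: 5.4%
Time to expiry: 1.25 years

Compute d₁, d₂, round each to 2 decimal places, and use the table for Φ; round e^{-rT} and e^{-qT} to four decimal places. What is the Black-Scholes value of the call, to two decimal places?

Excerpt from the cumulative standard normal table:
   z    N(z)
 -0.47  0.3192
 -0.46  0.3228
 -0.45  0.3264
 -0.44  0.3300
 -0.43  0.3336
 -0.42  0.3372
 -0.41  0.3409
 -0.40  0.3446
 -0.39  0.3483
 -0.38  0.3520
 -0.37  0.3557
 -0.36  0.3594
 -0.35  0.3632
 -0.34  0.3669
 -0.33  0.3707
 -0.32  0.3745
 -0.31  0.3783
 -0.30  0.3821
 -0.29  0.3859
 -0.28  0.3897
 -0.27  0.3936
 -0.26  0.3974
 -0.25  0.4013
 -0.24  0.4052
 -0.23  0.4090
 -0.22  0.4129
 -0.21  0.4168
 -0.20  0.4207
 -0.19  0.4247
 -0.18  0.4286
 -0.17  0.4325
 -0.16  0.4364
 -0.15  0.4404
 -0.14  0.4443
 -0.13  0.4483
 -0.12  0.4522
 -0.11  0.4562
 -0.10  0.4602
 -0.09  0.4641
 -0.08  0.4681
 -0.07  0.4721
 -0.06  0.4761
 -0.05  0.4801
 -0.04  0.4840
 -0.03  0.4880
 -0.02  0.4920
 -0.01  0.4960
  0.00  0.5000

$7.05

σ√T = 0.34·√1.25 = 0.3801
d₁ = [ln(66/72) + (0.05 − 0.054 + 0.34²/2)·1.25] / 0.3801 = [-0.0870 + 0.0673] / 0.3801 = -0.0520 which rounds to -0.05
d₂ = d₁ − σ√T = -0.0520 − 0.3801 = -0.4321 which rounds to -0.43
e^(−qT) = e^(−0.054·1.25) = 0.9347;  e^(−rT) = e^(−0.05·1.25) = 0.9394
N(d₁) = N(-0.05) = 0.4801;  N(d₂) = N(-0.43) = 0.3336
C = 66·0.9347·0.4801 − 72·0.9394·0.3336 = 29.6175 − 22.5636 = 7.0538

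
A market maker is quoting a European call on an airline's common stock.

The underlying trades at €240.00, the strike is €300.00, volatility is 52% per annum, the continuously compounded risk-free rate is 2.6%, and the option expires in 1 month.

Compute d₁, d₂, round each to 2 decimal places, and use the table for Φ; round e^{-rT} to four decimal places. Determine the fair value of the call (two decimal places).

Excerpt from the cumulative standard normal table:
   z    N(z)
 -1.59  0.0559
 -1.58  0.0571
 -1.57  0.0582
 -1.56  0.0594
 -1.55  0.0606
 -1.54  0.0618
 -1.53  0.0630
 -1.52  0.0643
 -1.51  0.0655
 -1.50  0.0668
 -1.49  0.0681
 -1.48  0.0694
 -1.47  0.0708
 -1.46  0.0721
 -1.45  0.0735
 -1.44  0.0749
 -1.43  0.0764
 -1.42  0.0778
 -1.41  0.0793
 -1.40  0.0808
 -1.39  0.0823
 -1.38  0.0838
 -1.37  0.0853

σ√T = 0.52·√0.08333 = 0.1501
d₁ = [ln(240/300) + (0.026 + ½·0.52²)·0.08333] / (σ√T) = (-0.2231 + 0.0134) / 0.1501 = -1.3970 → -1.40
d₂ = -1.3970 − 0.1501 = -1.5471 → -1.55
exp(−rT) = exp(−0.026·0.08333) = 0.9978
C = 240·N(-1.40) − 300·0.9978·N(-1.55) = 240·0.0808 − 300·0.9978·0.0606 = 19.3920 − 18.1400 = 1.2520

€1.25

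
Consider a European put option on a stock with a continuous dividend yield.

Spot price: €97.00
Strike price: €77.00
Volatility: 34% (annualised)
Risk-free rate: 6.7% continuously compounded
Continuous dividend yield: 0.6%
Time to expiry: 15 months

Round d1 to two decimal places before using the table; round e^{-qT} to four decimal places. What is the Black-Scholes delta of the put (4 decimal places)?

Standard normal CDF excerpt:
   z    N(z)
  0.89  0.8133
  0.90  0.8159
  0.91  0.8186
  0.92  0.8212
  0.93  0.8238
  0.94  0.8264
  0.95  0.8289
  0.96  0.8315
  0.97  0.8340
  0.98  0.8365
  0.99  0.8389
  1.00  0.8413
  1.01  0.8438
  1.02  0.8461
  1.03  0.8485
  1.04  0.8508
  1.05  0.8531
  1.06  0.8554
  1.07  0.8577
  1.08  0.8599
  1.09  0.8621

-0.1575

T = 1.25;  σ√T = 0.3801
d₁ = [ln(97/77) + (0.067 − 0.006 + 0.34²/2)·1.25] / 0.3801 = [0.2309 + 0.1485] / 0.3801 = 0.9981 ≈ 1.00
N(d₁) = N(1.00) = 0.8413
Δ_put = exp(−qT)·(N(d₁) − 1) = 0.9925·(0.8413 − 1) = -0.1575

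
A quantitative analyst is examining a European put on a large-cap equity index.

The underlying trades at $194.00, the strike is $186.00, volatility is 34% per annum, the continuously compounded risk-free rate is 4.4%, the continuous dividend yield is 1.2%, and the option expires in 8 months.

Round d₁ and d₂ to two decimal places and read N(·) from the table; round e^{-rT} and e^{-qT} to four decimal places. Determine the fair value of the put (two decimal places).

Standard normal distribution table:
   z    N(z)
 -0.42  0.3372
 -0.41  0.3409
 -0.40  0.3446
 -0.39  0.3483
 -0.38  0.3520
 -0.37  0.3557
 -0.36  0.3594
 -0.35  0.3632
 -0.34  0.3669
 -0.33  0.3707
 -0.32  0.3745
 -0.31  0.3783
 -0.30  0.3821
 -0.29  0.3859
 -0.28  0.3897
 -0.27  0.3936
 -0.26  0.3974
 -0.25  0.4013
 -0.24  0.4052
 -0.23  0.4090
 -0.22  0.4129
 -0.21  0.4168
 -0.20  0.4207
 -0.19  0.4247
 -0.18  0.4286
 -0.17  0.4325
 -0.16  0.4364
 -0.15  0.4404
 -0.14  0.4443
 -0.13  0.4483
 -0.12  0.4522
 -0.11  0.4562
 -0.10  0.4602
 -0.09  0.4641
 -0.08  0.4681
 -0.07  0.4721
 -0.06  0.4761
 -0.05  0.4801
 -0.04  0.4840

σ√T = 0.34 × 0.8165 = 0.2776
ln(S/K) + (r − q + σ²/2)T = ln(194/186) + (0.044 − 0.012 + 0.34²/2)·0.6667 = 0.0421 + 0.0599 = 0.1020
d₁ = 0.1020 / 0.2776 = 0.3673 ⇒ 0.37
d₂ = d₁ − σ√T = 0.3673 − 0.2776 = 0.0897 ⇒ 0.09
exp(−qT) = exp(−0.012·0.6667) = 0.9920;  exp(−rT) = exp(−0.044·0.6667) = 0.9711
N(−d₂) = N(-0.09) = 0.4641;  N(−d₁) = N(-0.37) = 0.3557
P = 186·0.9711·0.4641 − 194·0.9920·0.3557 = 83.8279 − 68.4538 = 15.3741

$15.37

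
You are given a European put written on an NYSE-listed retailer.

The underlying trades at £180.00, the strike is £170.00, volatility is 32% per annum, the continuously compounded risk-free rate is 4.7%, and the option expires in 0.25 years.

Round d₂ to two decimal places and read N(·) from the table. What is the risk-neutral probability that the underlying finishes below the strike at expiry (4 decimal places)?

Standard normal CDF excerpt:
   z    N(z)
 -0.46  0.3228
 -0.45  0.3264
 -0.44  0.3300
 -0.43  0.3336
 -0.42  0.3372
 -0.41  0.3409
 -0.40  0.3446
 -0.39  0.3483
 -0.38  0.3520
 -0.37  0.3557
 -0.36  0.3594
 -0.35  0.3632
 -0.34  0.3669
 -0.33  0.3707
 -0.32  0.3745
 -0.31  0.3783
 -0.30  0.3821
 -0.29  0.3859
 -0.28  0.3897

σ√T = 0.32·√0.25 = 0.1600
d₁ = [ln(180/170) + (0.047 + ½·0.32²)·0.25] / (σ√T) = (0.0572 + 0.0246) / 0.1600 = 0.5107 ⇒ 0.51
d₂ = 0.5107 − 0.1600 = 0.3507 ⇒ 0.35
Pr(exercise) under Q = N(−d₂) = N(-0.35) = 0.3632

0.3632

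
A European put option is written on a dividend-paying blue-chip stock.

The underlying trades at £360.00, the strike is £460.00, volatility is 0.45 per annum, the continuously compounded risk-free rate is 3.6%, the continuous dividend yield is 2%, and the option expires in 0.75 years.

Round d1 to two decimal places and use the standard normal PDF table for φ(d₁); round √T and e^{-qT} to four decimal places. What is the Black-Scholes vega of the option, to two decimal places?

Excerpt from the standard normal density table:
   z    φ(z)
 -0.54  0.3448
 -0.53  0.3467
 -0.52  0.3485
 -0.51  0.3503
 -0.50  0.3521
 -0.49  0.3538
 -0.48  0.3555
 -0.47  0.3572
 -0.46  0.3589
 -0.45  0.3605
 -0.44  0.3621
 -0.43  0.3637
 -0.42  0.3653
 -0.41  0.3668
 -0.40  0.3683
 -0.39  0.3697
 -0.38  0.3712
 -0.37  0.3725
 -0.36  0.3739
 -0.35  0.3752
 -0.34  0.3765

113.11

σ√T = 0.45 × 0.8660 = 0.3897
d₁ = [ln(360/460) + (0.036 − 0.02 + 0.45²/2)·0.75] / 0.3897 = [-0.2451 + 0.0879] / 0.3897 = -0.4033 ⇒ -0.40
√T = √0.75 = 0.8660
φ(d₁) = φ(-0.40) = 0.3683
e^(−qT) = e^(−0.02·0.75) = 0.9851
vega = S·e^(−qT)·φ(d₁)·√T = 360·0.9851·0.3683·0.8660 = 113.1104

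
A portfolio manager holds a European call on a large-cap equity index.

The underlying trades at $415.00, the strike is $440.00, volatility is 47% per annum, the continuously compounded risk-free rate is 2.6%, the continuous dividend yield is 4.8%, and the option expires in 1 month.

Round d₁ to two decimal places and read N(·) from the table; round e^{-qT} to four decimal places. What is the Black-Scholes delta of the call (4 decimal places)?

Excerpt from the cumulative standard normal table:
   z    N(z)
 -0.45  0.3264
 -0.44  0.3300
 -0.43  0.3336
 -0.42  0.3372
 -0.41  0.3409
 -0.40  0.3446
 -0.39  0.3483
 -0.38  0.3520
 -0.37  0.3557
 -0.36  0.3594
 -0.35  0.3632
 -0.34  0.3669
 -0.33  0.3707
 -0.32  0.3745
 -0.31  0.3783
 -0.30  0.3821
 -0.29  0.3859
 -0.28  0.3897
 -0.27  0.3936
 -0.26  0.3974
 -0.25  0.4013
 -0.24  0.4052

T = 0.08333;  σ√T = 0.1357
d₁ = [ln(415/440) + (0.026 − 0.048 + 0.47²/2)·0.08333] / 0.1357 = [-0.0585 + 0.0074] / 0.1357 = -0.3768 which rounds to -0.38
N(d₁) = N(-0.38) = 0.3520
Δ_call = e^(−qT)·N(d₁) = 0.9960·0.3520 = 0.3506

0.3506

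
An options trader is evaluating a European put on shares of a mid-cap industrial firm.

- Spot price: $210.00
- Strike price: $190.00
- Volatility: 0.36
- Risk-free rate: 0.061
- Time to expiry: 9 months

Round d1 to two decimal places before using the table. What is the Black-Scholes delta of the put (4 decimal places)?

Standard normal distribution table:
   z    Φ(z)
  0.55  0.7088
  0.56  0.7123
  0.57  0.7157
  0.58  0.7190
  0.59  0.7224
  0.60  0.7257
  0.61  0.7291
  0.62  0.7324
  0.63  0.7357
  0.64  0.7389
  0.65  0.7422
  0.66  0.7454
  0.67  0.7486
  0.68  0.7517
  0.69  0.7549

T = 0.75;  σ√T = 0.3118
ln(S/K) + (r + σ²/2)T = ln(210/190) + (0.061 + 0.36²/2)·0.75 = 0.1001 + 0.0943 = 0.1944
d₁ = 0.1944 / 0.3118 = 0.6236 ≈ 0.62
N(d₁) = N(0.62) = 0.7324
Δ_put = N(d₁) − 1 = 0.7324 − 1 = -0.2676

-0.2676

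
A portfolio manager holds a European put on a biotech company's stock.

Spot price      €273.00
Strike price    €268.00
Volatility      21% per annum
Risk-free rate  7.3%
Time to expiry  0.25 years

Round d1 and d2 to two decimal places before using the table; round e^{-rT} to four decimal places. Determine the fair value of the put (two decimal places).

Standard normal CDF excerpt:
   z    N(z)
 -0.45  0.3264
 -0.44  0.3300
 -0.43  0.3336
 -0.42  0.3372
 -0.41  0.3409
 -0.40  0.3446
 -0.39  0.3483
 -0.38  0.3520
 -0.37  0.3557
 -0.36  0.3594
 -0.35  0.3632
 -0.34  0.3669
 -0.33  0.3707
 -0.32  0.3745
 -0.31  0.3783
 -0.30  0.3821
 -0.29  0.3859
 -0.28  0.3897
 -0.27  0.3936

T = 0.25;  σ√T = 0.1050
d₁ = [ln(273/268) + (0.073 + ½·0.21²)·0.25] / (σ√T) = (0.0185 + 0.0238) / 0.1050 = 0.4024 ≈ 0.40
d₂ = 0.4024 − 0.1050 = 0.2974 ≈ 0.30
e^(−rT) = e^(−0.073·0.25) = 0.9819
P = 268·0.9819·N(-0.30) − 273·N(-0.40) = 268·0.9819·0.3821 − 273·0.3446 = 100.5493 − 94.0758 = 6.4735

€6.47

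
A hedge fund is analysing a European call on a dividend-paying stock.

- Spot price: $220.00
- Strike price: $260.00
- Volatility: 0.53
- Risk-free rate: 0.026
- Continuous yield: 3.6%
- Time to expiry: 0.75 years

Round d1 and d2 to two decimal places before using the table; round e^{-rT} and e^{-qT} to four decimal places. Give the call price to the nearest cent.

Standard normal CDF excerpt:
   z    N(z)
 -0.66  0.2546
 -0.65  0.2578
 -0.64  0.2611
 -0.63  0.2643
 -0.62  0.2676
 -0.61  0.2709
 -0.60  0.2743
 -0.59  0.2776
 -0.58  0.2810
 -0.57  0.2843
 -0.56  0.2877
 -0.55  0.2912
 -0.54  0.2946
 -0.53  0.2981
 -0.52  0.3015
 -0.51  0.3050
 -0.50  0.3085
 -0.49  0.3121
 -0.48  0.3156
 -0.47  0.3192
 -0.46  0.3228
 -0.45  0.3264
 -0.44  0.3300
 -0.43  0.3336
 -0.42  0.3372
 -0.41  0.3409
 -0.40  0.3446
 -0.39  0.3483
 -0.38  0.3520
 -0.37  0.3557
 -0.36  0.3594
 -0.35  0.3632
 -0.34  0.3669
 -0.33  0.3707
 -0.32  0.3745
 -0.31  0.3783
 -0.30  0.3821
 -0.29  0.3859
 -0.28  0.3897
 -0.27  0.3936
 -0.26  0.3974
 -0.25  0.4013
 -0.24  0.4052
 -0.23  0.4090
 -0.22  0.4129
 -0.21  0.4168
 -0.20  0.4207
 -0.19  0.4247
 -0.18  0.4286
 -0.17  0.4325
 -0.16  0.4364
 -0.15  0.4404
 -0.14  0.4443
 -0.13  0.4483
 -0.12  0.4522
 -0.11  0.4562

$25.24

σ√T = 0.53·√0.75 = 0.4590
d₁ = [ln(220/260) + (0.026 − 0.036 + 0.53²/2)·0.75] / 0.4590 = [-0.1671 + 0.0978] / 0.4590 = -0.1508 ⇒ -0.15
d₂ = d₁ − σ√T = -0.1508 − 0.4590 = -0.6098 ⇒ -0.61
e^(−qT) = e^(−0.036·0.75) = 0.9734;  e^(−rT) = e^(−0.026·0.75) = 0.9807
C = 220·0.9734·N(-0.15) − 260·0.9807·N(-0.61) = 220·0.9734·0.4404 − 260·0.9807·0.2709 = 94.3108 − 69.0746 = 25.2362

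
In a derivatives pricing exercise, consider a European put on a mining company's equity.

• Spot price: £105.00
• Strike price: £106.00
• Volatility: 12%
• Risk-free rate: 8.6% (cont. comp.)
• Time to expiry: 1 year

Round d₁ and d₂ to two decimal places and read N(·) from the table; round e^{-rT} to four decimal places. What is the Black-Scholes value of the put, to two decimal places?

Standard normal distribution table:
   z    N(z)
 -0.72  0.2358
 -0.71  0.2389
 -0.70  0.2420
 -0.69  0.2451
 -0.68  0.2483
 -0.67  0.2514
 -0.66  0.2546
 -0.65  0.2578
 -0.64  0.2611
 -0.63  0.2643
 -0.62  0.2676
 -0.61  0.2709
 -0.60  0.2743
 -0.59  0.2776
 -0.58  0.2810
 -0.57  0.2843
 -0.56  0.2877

σ√T = 0.12·√1 = 0.1200
d₁ = [ln(105/106) + (0.086 + 0.12²/2)·1] / 0.1200 = [-0.0095 + 0.0932] / 0.1200 = 0.6977 ≈ 0.70
d₂ = d₁ − σ√T = 0.6977 − 0.1200 = 0.5777 ≈ 0.58
e^(−rT) = e^(−0.086·1) = 0.9176
N(−d₂) = N(-0.58) = 0.2810;  N(−d₁) = N(-0.70) = 0.2420
P = 106·0.9176·0.2810 − 105·0.2420 = 27.3316 − 25.4100 = 1.9216

£1.92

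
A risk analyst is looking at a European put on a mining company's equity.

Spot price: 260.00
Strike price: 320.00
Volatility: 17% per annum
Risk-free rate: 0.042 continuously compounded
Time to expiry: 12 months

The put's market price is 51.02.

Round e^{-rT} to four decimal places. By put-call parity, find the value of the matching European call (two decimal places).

exp(−rT) = exp(−0.042·1) = 0.9589
Put-call parity: C − P = S − K·e^(−rT) = 260 − 320·0.9589 = 260 − 306.8480 = -46.8480
C = P + (C − P) = 51.02 + (-46.8480) = 4.1720

4.17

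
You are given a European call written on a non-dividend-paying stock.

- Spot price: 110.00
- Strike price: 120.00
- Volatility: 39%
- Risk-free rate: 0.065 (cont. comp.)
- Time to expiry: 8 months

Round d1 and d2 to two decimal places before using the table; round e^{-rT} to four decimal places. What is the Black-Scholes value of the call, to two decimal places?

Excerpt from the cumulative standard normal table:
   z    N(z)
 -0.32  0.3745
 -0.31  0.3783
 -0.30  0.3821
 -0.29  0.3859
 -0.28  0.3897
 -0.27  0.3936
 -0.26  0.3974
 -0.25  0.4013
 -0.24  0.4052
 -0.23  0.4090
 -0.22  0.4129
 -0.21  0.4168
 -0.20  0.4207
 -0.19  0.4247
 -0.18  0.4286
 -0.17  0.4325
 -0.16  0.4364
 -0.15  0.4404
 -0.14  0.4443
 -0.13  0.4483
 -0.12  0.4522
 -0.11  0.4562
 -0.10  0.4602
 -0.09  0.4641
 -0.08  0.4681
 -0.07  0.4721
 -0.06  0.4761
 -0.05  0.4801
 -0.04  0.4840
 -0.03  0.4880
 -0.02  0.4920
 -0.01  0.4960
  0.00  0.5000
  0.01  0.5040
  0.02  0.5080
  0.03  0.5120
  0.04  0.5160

11.97

σ√T = 0.39 × 0.8165 = 0.3184
d₁ = [ln(110/120) + (0.065 + ½·0.39²)·0.6667] / (σ√T) = (-0.0870 + 0.0940) / 0.3184 = 0.0221 ≈ 0.02
d₂ = 0.0221 − 0.3184 = -0.2964 ≈ -0.30
e^(−rT) = e^(−0.065·0.6667) = 0.9576
N(d₁) = N(0.02) = 0.5080;  N(d₂) = N(-0.30) = 0.3821
C = 110·0.5080 − 120·0.9576·0.3821 = 55.8800 − 43.9079 = 11.9721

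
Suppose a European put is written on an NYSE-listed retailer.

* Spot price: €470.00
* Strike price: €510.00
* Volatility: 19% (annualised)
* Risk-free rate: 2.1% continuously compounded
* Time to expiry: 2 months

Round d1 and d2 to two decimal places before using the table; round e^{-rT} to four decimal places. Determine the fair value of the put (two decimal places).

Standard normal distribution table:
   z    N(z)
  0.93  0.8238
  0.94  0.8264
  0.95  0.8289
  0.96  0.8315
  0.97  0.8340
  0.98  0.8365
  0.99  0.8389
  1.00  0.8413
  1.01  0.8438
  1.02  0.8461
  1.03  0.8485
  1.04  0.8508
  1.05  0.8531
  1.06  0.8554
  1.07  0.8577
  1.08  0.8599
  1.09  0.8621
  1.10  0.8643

T = 0.1667;  σ√T = 0.0776
d₁ = [ln(470/510) + (0.021 + ½·0.19²)·0.1667] / (σ√T) = (-0.0817 + 0.0065) / 0.0776 = -0.9691 ≈ -0.97
d₂ = -0.9691 − 0.0776 = -1.0467 ≈ -1.05
e^(−rT) = e^(−0.021·0.1667) = 0.9965
N(−d₂) = N(1.05) = 0.8531;  N(−d₁) = N(0.97) = 0.8340
P = 510·0.9965·0.8531 − 470·0.8340 = 433.5582 − 391.9800 = 41.5782

€41.58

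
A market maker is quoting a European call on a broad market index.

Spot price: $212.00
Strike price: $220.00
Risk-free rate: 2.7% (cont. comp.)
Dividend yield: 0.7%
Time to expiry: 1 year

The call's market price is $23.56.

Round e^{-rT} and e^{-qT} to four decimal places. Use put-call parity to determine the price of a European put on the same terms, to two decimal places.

exp(−qT) = exp(−0.007·1) = 0.9930;  exp(−rT) = exp(−0.027·1) = 0.9734
Put-call parity: C − P = S·e^(−qT) − K·e^(−rT) = 212·0.9930 − 220·0.9734 = 210.5160 − 214.1480 = -3.6320
P = C − (C − P) = 23.56 − (-3.6320) = 27.1920

$27.19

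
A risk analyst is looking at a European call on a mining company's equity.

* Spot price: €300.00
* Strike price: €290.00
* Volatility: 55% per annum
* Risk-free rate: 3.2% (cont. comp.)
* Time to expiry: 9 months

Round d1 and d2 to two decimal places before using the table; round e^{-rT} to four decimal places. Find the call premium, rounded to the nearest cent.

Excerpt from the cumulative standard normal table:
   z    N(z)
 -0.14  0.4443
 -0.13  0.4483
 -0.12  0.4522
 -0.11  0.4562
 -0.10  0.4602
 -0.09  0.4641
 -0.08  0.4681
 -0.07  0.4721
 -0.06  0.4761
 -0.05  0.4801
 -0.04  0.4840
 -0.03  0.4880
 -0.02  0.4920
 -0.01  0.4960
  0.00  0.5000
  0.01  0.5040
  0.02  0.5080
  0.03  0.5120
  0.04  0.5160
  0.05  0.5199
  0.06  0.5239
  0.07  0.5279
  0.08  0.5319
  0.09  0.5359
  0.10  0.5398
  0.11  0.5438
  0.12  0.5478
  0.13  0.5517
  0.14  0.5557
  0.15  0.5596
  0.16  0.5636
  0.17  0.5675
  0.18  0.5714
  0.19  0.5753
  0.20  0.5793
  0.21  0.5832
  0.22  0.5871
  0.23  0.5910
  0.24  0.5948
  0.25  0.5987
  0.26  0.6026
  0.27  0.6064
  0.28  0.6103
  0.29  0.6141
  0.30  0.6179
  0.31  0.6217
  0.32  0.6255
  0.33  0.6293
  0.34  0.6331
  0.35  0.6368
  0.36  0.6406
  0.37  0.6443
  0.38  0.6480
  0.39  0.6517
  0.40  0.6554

€64.15

T = 0.75;  σ√T = 0.4763
d₁ = [ln(300/290) + (0.032 + ½·0.55²)·0.75] / (σ√T) = (0.0339 + 0.1374) / 0.4763 = 0.3597 which rounds to 0.36
d₂ = 0.3597 − 0.4763 = -0.1166 which rounds to -0.12
e^(−rT) = e^(−0.032·0.75) = 0.9763
N(d₁) = N(0.36) = 0.6406;  N(d₂) = N(-0.12) = 0.4522
C = 300·0.6406 − 290·0.9763·0.4522 = 192.1800 − 128.0300 = 64.1500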